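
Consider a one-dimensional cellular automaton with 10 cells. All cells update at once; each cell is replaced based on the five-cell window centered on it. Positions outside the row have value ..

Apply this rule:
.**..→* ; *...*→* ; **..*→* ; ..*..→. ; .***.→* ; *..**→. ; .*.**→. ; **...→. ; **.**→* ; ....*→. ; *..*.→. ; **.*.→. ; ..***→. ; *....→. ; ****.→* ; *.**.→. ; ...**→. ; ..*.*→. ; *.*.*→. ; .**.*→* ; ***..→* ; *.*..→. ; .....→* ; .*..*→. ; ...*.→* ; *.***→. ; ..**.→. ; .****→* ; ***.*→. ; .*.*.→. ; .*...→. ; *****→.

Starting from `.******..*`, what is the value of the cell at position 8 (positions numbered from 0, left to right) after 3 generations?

.

..*..***..
.*....**..
*......*..
position 8 holds .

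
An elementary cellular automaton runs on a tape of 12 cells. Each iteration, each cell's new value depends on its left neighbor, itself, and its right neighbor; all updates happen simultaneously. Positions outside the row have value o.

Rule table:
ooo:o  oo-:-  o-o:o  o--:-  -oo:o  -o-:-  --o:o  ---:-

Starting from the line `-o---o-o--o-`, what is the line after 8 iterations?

--o-oooooooo

o---o-o--o-o
---o-o--o-oo
--o-o--o-ooo
-o-o--o-oooo
o-o--o-ooooo
-o--o-oooooo
o--o-ooooooo
--o-oooooooo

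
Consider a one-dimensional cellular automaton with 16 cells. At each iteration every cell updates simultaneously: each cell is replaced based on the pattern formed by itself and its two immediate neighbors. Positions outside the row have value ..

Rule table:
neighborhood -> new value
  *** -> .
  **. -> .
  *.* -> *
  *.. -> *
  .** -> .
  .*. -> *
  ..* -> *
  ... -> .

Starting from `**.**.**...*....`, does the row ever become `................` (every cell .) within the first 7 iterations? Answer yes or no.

iteration 1: ..*..*..*.***...
iteration 2: .*********...*..
iteration 3: *.........*.***.
iteration 4: **.......***...*
iteration 5: ..*.....*...*.**
iteration 6: .***...***.***..
iteration 7: *...*.*...*...*.
iteration 7 is *...*.*...*...*., still not uniform .

no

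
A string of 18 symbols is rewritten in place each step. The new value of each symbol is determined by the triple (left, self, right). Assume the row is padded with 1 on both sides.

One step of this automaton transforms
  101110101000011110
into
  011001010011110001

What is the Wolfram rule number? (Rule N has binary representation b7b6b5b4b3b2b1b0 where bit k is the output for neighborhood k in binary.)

position 3: 111 → 0  (bit 7 = 0)
position 0: 110 → 0  (bit 6 = 0)
position 1: 101 → 1  (bit 5 = 1)
position 9: 100 → 0  (bit 4 = 0)
position 2: 011 → 1  (bit 3 = 1)
position 6: 010 → 0  (bit 2 = 0)
position 12: 001 → 1  (bit 1 = 1)
position 10: 000 → 1  (bit 0 = 1)
bits b7..b0 = 00101011 = 43

43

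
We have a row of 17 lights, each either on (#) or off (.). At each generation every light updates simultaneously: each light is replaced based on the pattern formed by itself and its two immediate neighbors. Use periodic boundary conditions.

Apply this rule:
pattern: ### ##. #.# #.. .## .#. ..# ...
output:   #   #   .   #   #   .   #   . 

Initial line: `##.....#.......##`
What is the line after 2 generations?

####.#...#...####

###...#.#.....###
####.#...#...####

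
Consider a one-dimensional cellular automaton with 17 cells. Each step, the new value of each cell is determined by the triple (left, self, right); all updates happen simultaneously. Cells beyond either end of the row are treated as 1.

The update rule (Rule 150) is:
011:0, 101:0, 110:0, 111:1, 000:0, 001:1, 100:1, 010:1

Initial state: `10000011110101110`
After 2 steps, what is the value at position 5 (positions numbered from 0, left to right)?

step 1: 01000101100100100
step 2: 01101100011111111
position 5 holds 1

1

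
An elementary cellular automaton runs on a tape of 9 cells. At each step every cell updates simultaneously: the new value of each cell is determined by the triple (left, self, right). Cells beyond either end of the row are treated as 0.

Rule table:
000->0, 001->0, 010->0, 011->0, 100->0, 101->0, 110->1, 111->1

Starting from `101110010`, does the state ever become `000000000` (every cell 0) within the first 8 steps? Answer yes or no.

000110000
000010000
000000000
all cells are 0 at step 3

yes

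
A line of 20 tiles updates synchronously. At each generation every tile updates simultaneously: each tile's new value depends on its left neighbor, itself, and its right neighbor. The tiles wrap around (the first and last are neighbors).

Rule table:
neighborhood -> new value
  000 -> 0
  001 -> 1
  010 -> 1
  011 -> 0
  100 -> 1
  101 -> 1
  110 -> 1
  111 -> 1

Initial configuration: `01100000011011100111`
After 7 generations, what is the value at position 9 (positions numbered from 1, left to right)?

1

10110000101101111011
11011001110110111101
11101110111011011110
01110111011101101111
10111011101110110111
11011101110111011011
11101110111011101101
position 9 holds 1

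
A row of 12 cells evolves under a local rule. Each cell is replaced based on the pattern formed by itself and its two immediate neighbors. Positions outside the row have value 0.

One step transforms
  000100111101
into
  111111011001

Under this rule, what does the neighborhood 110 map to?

At position 9 the neighborhood is 110; the next row has 0 there.

0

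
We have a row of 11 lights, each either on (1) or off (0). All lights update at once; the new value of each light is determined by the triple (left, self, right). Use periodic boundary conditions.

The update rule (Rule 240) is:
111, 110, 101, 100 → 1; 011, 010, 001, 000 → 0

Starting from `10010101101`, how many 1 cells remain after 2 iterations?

6

11001010110
01100101011
count of 1: 6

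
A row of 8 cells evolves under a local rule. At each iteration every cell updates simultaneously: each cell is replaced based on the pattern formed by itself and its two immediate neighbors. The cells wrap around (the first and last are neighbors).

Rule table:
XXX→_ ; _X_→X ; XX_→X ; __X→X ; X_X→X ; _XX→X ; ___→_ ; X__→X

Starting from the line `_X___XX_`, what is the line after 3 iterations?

_XX_XX__

iteration 1: XXX_XXXX
iteration 2: __XXX___
iteration 3: _XX_XX__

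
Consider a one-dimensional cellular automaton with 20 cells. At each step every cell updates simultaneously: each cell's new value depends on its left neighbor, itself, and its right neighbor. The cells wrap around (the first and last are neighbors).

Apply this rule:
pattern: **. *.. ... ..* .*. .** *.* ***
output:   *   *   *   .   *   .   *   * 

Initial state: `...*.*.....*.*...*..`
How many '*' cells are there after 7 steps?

**.*******.*****.***
***.*******.*****.**
****.*******.*****.*
*****.*******.*****.
.*****.*******.*****
*.*****.*******.****
**.*****.*******.***
count of *: 17

17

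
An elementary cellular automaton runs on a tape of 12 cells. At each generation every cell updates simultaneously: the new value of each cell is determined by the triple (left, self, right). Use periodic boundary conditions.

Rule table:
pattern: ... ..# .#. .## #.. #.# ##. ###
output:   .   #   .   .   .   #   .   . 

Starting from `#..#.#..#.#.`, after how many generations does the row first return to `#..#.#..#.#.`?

12

..#.#..#.#.#
.#.#..#.#.#.
#.#..#.#.#..
.#..#.#.#..#
#..#.#.#..#.
..#.#.#..#.#
.#.#.#..#.#.
#.#.#..#.#..
.#.#..#.#..#
#.#..#.#..#.
.#..#.#..#.#
#..#.#..#.#.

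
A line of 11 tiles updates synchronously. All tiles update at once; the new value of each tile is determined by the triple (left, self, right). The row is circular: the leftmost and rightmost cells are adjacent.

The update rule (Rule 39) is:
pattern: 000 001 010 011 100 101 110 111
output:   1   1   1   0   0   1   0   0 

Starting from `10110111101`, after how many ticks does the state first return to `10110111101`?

22

01001000010
11011011110
00100100001
01101101111
10010010000
10110110111
01001001000
11011011011
00100100100
11101101101
00010010010
11110110110
00001001001
01111011011
10000100100
10111101101
01000010010
11011110110
00100001001
01101111011
10010000100
10110111101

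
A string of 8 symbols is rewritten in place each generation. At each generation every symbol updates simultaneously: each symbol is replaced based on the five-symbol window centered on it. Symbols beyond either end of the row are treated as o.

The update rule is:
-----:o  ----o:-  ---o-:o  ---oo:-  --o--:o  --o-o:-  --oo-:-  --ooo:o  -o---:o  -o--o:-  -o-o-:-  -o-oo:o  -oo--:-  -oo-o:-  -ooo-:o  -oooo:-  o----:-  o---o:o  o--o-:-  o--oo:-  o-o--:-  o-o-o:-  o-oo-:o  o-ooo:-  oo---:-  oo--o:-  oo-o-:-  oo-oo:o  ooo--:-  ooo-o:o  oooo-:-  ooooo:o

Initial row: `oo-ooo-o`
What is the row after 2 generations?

oo-o-ooo

-oo-ooo-
oo-o-ooo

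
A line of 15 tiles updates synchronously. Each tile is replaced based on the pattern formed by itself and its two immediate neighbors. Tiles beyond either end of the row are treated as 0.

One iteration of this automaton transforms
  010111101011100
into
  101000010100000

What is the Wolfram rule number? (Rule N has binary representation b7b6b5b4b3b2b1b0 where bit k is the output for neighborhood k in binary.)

position 4: 111 → 0  (bit 7 = 0)
position 6: 110 → 0  (bit 6 = 0)
position 2: 101 → 1  (bit 5 = 1)
position 13: 100 → 0  (bit 4 = 0)
position 3: 011 → 0  (bit 3 = 0)
position 1: 010 → 0  (bit 2 = 0)
position 0: 001 → 1  (bit 1 = 1)
position 14: 000 → 0  (bit 0 = 0)
bits b7..b0 = 00100010 = 34

34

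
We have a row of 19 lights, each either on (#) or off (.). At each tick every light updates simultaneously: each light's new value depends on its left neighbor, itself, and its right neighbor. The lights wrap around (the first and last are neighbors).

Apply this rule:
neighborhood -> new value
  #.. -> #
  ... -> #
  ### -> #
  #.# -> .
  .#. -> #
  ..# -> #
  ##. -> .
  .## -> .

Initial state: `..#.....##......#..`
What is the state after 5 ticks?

########..#########
#######.##.########
######......#######
#####.######.######
####...####...#####

####...####...#####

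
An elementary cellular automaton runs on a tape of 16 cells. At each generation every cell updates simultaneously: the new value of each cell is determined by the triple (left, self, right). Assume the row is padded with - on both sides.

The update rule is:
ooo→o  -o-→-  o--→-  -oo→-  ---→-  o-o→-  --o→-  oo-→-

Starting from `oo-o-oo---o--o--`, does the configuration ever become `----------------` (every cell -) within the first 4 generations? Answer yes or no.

----------------
all cells are - at generation 1

yes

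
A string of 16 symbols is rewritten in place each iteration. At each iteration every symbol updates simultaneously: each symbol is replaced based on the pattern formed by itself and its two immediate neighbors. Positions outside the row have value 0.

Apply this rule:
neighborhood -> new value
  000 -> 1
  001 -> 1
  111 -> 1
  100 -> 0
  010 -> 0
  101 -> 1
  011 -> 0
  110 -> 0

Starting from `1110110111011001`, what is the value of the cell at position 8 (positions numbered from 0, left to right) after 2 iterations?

0

0101001010100010
1010010101001100
position 8 holds 0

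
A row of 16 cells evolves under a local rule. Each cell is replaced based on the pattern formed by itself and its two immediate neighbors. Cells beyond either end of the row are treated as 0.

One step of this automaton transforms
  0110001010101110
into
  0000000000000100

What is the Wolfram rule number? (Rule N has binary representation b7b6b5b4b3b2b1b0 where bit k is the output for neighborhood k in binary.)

position 13: 111 → 1  (bit 7 = 1)
position 2: 110 → 0  (bit 6 = 0)
position 7: 101 → 0  (bit 5 = 0)
position 3: 100 → 0  (bit 4 = 0)
position 1: 011 → 0  (bit 3 = 0)
position 6: 010 → 0  (bit 2 = 0)
position 0: 001 → 0  (bit 1 = 0)
position 4: 000 → 0  (bit 0 = 0)
bits b7..b0 = 10000000 = 128

128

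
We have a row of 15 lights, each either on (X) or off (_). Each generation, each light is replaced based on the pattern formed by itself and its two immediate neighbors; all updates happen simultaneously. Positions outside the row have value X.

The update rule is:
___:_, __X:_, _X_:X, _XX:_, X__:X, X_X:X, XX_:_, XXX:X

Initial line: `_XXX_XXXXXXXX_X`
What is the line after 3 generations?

X_X_X_XXXXXX_X_
_XXXXX_XXXX_XXX
X_XXX_X_XX_X_XX

X_XXX_X_XX_X_XX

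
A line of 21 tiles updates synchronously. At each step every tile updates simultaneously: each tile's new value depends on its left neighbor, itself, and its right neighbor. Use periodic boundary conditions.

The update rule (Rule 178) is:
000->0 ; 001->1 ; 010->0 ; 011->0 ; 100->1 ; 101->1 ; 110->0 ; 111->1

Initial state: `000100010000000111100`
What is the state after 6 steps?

001010101000001011010
010101010100010100101
101010101010101011010
010101010101010100101
101010101010101011010  (repeats step 3; period 2)
step 6: 010101010101010100101

010101010101010100101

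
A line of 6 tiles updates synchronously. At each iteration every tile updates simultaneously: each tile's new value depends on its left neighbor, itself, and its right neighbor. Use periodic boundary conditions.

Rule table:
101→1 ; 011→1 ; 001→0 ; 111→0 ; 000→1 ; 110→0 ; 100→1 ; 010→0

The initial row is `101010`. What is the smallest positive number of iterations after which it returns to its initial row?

2

010101
101010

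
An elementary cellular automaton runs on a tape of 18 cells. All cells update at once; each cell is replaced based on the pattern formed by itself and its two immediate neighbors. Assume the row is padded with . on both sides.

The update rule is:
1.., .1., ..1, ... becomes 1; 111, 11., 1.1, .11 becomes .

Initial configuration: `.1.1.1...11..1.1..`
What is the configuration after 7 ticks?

111111111..1111111

11.1.1111..111.111
...1.....11.......
111111111..1111111
.........11.......
111111111..1111111  (repeats tick 3; period 2)
tick 7: 111111111..1111111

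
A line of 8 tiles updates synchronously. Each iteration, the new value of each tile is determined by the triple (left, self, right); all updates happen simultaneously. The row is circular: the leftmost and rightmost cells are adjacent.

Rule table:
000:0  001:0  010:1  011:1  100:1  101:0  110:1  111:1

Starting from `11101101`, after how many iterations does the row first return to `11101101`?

11101101

1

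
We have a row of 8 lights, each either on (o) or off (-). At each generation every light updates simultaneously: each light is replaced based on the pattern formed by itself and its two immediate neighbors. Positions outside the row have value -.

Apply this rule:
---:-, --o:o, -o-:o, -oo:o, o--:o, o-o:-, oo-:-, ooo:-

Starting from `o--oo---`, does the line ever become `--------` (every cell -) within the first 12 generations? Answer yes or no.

generation 1: oooo-o--
generation 2: o----oo-
generation 3: oo--oo-o
generation 4: o-ooo--o
generation 5: o-o--ooo
generation 6: o-oooo--
generation 7: o-o---o-
generation 8: o-oo-ooo
generation 9: o-o--o--
generation 10: o-ooooo-
generation 11: o-o----o
generation 12: o-oo--oo
generation 12 is o-oo--oo, still not uniform -

no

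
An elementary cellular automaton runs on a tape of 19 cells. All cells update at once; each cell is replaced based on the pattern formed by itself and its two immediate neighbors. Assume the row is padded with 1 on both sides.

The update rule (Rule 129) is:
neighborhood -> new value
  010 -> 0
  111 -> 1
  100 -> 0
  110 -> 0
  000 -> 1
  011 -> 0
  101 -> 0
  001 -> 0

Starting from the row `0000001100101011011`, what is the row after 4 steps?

0111110011111110010

0111100000000000001
0011001111111111100
0000000111111111000
0111110011111110010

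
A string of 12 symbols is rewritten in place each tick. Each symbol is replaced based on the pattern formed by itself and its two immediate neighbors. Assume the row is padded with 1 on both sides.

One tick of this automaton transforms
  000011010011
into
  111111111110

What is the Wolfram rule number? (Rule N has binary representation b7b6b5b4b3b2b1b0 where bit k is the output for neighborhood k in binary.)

127

position 11: 111 → 0  (bit 7 = 0)
position 5: 110 → 1  (bit 6 = 1)
position 6: 101 → 1  (bit 5 = 1)
position 0: 100 → 1  (bit 4 = 1)
position 4: 011 → 1  (bit 3 = 1)
position 7: 010 → 1  (bit 2 = 1)
position 3: 001 → 1  (bit 1 = 1)
position 1: 000 → 1  (bit 0 = 1)
bits b7..b0 = 01111111 = 127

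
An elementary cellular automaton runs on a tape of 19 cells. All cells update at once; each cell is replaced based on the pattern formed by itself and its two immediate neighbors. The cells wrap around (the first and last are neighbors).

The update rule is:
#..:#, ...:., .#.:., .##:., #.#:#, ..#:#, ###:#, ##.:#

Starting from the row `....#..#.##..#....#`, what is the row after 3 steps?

#.##.#.##.#.###.##.

#..#.##.#.###.#..#.
.##.#.##.#.###.##.#
#.##.#.##.#.###.##.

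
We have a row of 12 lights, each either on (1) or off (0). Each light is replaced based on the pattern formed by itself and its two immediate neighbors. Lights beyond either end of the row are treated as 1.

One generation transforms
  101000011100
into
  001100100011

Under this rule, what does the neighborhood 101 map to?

0

At position 1 the neighborhood is 101; the next row has 0 there.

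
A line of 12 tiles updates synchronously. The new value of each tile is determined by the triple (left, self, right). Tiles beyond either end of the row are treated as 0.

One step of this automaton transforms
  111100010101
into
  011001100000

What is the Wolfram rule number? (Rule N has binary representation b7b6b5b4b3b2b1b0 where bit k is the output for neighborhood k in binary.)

position 1: 111 → 1  (bit 7 = 1)
position 3: 110 → 0  (bit 6 = 0)
position 8: 101 → 0  (bit 5 = 0)
position 4: 100 → 0  (bit 4 = 0)
position 0: 011 → 0  (bit 3 = 0)
position 7: 010 → 0  (bit 2 = 0)
position 6: 001 → 1  (bit 1 = 1)
position 5: 000 → 1  (bit 0 = 1)
bits b7..b0 = 10000011 = 131

131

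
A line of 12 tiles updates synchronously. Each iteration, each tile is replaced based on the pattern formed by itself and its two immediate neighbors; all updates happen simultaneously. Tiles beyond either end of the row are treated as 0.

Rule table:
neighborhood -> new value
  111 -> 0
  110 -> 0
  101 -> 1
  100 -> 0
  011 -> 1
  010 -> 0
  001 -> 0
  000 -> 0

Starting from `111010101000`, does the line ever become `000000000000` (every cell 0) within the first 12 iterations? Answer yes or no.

yes

100101010000
000010100000
000001000000
000000000000
all cells are 0 at iteration 4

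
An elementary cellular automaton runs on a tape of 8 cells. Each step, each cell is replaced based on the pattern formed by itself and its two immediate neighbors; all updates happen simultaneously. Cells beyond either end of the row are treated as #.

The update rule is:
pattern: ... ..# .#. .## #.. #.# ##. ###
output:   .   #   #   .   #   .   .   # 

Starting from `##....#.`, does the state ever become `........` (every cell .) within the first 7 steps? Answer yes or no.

step 1: #.#..##.
step 2: ..###...
step 3: ##.#.#.#
step 4: #..#.#..
step 5: .###.###
step 6: ..#...##
step 7: ####.#.#
step 7 is ####.#.#, still not uniform .

no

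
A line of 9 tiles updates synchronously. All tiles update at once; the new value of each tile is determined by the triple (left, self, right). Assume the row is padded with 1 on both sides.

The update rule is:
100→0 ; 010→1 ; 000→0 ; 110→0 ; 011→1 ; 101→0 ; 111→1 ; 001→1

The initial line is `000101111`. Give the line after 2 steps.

011001111

001101111
011001111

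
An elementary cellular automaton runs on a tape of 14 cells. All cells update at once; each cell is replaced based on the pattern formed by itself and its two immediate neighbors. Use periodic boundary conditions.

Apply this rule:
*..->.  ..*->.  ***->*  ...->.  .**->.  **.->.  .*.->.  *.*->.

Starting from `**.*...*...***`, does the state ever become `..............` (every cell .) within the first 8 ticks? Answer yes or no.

*...........**
.............*
..............
all cells are . at tick 3

yes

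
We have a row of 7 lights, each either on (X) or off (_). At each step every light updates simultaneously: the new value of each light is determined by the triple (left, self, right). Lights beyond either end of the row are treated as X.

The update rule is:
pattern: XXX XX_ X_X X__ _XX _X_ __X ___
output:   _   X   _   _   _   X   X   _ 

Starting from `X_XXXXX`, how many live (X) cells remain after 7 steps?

X______
X_____X
X____X_
X___XX_
X__X_X_
X_XX_X_
X__X_X_
count of X: 3

3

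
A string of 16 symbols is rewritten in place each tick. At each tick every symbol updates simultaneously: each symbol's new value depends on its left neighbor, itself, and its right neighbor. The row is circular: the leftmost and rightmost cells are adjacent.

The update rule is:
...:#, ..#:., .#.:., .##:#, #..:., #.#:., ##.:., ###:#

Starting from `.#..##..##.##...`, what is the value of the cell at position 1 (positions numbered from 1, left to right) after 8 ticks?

....#...#..#..##
.##...#.......#.
.#..#...#####...
......#.####..##
.####...###...#.
.###..#.##..#...
.##.....#.....##
.#..###...###.#.
position 1 holds .

.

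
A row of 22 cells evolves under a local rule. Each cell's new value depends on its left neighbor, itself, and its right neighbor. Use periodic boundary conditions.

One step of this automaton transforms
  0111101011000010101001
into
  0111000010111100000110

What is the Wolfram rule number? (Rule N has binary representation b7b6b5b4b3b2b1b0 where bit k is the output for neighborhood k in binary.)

position 2: 111 → 1  (bit 7 = 1)
position 4: 110 → 0  (bit 6 = 0)
position 0: 101 → 0  (bit 5 = 0)
position 10: 100 → 1  (bit 4 = 1)
position 1: 011 → 1  (bit 3 = 1)
position 6: 010 → 0  (bit 2 = 0)
position 13: 001 → 1  (bit 1 = 1)
position 11: 000 → 1  (bit 0 = 1)
bits b7..b0 = 10011011 = 155

155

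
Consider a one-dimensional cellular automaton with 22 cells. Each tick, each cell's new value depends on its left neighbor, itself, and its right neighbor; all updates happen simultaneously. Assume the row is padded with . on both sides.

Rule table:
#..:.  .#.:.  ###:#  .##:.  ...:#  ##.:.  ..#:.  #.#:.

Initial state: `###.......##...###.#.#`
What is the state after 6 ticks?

###..#......####..###.

.#..#####....#..#.....
.....###..##......####
####..#......####..##.
.##.....####..##......
....###..##......#####
###..#......####..###.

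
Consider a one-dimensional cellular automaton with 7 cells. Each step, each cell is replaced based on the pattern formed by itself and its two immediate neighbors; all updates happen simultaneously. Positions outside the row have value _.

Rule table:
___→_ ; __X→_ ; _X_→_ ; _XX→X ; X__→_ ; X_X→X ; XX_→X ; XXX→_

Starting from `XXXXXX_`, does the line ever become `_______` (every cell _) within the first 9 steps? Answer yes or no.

X____X_
_______
all cells are _ at step 2

yes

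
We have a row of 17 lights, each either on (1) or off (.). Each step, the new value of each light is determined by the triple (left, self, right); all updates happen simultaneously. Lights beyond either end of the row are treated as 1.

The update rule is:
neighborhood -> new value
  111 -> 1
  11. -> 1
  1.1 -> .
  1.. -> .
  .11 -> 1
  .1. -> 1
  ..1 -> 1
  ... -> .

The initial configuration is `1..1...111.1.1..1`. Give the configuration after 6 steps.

step 1: 1.11..1111.1.1.11
step 2: 1.11.11111.1.1.11
step 3: 1.11.11111.1.1.11  (fixed point — unchanged through step 6)

1.11.11111.1.1.11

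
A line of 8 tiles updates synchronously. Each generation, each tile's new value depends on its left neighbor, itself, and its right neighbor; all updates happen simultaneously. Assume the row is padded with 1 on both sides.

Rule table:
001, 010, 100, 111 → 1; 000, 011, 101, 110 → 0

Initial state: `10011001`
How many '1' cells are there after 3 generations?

01100110
00011000
10100101
count of 1: 4

4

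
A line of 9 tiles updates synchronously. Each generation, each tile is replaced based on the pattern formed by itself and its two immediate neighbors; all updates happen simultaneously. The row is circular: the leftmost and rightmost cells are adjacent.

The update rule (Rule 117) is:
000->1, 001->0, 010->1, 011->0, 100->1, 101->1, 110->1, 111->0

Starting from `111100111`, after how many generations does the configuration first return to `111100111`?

generation 1: 000110000
generation 2: 110011111
generation 3: 011000000
generation 4: 001111111
generation 5: 100000001
generation 6: 111111100
generation 7: 000000110
generation 8: 111110011
generation 9: 000011000
generation 10: 111001111
generation 11: 001100000
generation 12: 100111111
generation 13: 110000000
generation 14: 011111110
generation 15: 000000011
generation 16: 111111001
generation 17: 000001100
generation 18: 111100111

18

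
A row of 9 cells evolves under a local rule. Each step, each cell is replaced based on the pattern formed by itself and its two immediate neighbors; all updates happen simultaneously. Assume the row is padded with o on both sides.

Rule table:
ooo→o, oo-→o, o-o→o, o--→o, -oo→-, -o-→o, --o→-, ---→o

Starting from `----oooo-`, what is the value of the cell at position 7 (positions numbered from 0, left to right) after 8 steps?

ooo--oooo
oooo--ooo
ooooo--oo
oooooo--o
ooooooo--
oooooooo-
ooooooooo
ooooooooo
position 7 holds o

o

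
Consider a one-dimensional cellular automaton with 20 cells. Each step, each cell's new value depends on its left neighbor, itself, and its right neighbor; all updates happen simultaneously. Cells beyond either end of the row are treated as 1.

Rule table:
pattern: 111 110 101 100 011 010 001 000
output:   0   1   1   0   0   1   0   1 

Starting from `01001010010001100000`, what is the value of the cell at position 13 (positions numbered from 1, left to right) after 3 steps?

11001110010100101110
01000010011100110011
11011010000100010000
position 13 holds 0

0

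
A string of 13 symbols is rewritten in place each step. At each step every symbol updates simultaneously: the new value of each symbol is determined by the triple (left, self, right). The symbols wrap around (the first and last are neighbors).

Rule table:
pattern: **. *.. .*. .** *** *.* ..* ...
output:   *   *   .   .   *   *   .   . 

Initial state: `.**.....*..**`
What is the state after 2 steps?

step 1: *.**.....*..*
step 2: **.**.....*..

**.**.....*..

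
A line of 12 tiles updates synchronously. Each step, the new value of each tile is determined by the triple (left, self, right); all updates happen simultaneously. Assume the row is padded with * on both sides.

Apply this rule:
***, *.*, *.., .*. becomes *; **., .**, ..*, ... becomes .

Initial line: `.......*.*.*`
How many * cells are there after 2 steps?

*......****.
.*......**.*
count of *: 4

4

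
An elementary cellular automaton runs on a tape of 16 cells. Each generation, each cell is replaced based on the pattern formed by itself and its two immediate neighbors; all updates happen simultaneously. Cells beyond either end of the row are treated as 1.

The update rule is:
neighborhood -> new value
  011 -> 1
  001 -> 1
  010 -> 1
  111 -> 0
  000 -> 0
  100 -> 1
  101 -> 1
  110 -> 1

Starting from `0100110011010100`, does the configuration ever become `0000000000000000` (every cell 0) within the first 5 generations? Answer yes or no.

yes

1111111111111111
0000000000000000
all cells are 0 at generation 2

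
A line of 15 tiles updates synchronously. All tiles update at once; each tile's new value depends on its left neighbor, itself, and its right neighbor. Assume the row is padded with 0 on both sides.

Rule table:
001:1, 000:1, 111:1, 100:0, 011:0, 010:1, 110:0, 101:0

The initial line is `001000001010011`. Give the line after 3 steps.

step 1: 111011111010100
step 2: 010001110010101
step 3: 110110100110101

110110100110101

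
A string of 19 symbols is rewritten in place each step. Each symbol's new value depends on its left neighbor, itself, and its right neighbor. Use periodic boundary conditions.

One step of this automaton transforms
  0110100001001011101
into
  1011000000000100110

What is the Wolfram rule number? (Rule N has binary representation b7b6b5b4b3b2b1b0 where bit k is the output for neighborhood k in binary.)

96

position 15: 111 → 0  (bit 7 = 0)
position 2: 110 → 1  (bit 6 = 1)
position 0: 101 → 1  (bit 5 = 1)
position 5: 100 → 0  (bit 4 = 0)
position 1: 011 → 0  (bit 3 = 0)
position 4: 010 → 0  (bit 2 = 0)
position 8: 001 → 0  (bit 1 = 0)
position 6: 000 → 0  (bit 0 = 0)
bits b7..b0 = 01100000 = 96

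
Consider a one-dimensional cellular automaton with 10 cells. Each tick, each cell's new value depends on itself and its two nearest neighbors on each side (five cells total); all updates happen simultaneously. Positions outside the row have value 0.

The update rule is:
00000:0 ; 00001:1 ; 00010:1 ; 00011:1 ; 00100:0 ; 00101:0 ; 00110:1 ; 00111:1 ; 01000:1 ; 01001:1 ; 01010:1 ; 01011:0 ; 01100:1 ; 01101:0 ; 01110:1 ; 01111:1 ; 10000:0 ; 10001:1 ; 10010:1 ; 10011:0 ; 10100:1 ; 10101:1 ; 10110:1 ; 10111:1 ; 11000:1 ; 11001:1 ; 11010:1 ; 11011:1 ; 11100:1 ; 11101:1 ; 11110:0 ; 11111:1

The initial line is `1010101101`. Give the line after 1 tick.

0111101011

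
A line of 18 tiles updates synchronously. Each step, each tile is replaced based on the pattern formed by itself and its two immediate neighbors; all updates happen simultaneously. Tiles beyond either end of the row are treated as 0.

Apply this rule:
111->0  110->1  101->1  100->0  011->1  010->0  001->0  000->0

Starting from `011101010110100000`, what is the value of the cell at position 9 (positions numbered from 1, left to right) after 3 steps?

1

step 1: 010110101111000000
step 2: 001111011001000000
step 3: 001001111000000000
position 9 holds 1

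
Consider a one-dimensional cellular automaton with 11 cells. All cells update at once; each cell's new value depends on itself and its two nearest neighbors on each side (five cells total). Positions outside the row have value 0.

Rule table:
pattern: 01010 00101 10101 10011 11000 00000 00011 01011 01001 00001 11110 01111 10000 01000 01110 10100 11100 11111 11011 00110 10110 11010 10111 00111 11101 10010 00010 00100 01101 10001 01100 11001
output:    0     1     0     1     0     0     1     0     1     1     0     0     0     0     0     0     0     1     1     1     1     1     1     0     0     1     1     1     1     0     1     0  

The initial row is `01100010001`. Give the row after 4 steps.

11100110011
00001110111
00110001100
11110011100

11110011100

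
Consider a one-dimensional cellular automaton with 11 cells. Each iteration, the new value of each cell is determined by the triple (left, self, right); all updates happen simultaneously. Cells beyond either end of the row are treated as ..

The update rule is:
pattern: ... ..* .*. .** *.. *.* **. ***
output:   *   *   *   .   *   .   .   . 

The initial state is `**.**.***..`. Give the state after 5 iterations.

.........**
*********..
.........**  (repeats iteration 1; period 2)
iteration 5: .........**

.........**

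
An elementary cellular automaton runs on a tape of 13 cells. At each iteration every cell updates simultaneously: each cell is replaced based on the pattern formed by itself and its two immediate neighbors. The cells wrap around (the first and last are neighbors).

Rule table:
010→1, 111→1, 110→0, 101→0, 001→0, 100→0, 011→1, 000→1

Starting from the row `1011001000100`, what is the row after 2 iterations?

1010001010100
1010101010100

1010101010100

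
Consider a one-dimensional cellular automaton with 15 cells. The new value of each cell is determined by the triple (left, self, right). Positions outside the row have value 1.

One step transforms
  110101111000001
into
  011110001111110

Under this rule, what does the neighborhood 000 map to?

1

At position 10 the neighborhood is 000; the next row has 1 there.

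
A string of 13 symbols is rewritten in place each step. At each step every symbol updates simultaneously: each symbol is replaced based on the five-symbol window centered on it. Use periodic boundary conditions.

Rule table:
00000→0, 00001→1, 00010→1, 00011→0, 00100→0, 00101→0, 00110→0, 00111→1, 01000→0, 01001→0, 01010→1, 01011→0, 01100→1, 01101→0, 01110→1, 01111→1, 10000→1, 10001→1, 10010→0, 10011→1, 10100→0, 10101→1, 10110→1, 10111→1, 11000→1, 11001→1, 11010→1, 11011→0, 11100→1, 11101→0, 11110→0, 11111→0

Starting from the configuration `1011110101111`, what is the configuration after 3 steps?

1111111101100

0011001101100
1001110001111
1111111101100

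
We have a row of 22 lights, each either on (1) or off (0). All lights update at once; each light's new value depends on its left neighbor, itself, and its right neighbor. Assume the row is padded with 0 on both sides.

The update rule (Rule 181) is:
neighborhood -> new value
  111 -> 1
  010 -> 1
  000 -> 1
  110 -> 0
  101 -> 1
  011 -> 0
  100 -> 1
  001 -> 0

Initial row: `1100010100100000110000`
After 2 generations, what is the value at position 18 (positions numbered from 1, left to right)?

0011011110111110001111
1000101101011101100110
position 18 holds 0

0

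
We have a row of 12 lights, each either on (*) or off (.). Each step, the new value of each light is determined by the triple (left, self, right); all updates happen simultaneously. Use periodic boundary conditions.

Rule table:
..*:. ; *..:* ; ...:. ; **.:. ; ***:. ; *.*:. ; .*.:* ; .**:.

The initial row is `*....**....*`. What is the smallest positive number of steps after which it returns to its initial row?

6

step 1: .*.....*....
step 2: .**....**...
step 3: ...*.....*..
step 4: ...**....**.
step 5: .....*.....*
step 6: *....**....*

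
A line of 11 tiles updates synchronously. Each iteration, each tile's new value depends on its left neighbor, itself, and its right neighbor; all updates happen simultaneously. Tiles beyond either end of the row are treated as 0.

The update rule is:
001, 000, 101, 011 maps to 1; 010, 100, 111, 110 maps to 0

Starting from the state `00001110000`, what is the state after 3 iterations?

00111110001

iteration 1: 11111000111
iteration 2: 10000011100
iteration 3: 00111110001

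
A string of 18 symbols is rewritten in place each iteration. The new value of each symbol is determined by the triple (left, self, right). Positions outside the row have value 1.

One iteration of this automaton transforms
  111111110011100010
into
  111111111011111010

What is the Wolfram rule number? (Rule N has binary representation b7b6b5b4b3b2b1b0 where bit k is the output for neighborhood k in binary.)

221

position 0: 111 → 1  (bit 7 = 1)
position 7: 110 → 1  (bit 6 = 1)
position 17: 101 → 0  (bit 5 = 0)
position 8: 100 → 1  (bit 4 = 1)
position 10: 011 → 1  (bit 3 = 1)
position 16: 010 → 1  (bit 2 = 1)
position 9: 001 → 0  (bit 1 = 0)
position 14: 000 → 1  (bit 0 = 1)
bits b7..b0 = 11011101 = 221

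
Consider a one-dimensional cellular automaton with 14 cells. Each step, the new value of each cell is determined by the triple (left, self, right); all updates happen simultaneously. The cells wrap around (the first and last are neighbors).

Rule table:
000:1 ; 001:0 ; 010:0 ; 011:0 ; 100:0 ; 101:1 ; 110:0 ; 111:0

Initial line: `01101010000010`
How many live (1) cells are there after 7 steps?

5

00010100111000
11001000000011
00000011111000
11111000000011
00000011111000  (repeats step 3; period 2)
step 7: 00000011111000
count of 1: 5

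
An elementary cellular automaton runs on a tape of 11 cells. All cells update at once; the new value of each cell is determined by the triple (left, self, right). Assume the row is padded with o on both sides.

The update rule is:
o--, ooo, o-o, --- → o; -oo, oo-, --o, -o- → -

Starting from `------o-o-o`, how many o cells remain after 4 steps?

step 1: ooooo--o-o-
step 2: oooo-o--o-o
step 3: ooo-o-o--o-
step 4: oo-o-o-o--o
count of o: 6

6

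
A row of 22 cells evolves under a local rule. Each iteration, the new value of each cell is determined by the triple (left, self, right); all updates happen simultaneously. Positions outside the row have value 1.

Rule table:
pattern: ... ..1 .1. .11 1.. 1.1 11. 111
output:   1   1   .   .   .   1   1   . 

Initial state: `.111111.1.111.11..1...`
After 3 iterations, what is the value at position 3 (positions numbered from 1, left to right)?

1.....11.1..11.1.1..11
1.1111.11..1.11.1..1..
11...11.1.1.1.11..1..1
position 3 holds .

.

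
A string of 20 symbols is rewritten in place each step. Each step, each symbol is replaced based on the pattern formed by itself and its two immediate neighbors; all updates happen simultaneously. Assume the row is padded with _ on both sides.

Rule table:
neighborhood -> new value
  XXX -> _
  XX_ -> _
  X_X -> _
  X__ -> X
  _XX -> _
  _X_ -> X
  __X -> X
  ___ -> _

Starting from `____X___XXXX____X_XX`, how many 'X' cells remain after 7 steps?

step 1: ___XXX_X____X__XX___
step 2: __X____XX__XXXX__X__
step 3: _XXX__X__XX____XXXX_
step 4: X___XXXXX__X__X____X
step 5: XX_X_____XXXXXXX__XX
step 6: ___XX___X_______XX__
step 7: __X__X_XXX_____X__X_
count of X: 7

7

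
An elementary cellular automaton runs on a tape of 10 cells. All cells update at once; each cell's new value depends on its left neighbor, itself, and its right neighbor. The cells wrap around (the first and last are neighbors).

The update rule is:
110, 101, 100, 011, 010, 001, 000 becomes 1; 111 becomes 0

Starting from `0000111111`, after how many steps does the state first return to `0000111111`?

step 1: 1111100001
step 2: 0000111111

2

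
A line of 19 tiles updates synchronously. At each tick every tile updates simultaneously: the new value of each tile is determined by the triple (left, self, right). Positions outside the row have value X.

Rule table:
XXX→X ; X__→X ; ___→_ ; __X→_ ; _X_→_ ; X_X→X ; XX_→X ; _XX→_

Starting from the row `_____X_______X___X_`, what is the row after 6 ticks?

X_____X_______X___X
XX_____X_______X___
XXX_____X_______X__
XXXX_____X_______X_
XXXXX_____X_______X
XXXXXX_____X_______

XXXXXX_____X_______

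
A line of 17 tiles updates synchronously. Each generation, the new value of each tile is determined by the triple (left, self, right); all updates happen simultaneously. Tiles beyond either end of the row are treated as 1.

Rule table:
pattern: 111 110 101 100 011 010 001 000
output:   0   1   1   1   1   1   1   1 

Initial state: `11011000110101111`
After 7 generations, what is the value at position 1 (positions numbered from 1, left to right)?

0

01111111111111000
11000000000001111
01111111111111000  (repeats generation 1; period 2)
generation 7: 01111111111111000
position 1 holds 0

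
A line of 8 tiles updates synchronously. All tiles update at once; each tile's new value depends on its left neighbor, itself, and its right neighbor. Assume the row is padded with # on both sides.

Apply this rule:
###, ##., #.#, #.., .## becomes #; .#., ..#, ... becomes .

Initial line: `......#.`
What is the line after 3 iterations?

###....#

#......#
##.....#
###....#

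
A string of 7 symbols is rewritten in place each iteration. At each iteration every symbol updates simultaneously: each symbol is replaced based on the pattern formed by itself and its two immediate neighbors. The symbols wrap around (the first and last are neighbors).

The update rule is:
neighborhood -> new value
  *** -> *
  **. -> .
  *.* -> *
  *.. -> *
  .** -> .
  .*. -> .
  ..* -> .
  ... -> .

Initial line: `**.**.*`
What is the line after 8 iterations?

*.*..*.
.*.*..*
*.*.*..
.*.*.*.
..*.*.*
*..*.*.
.*..*.*
*.*..*.

*.*..*.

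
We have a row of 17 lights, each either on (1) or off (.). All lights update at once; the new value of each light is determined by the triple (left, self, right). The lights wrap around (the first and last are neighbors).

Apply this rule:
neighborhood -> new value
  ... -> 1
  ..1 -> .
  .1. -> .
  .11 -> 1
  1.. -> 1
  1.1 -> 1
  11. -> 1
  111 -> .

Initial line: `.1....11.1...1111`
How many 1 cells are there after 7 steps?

9

step 1: 1.111.111.11.1..1
step 2: 111.111.11111.1.1
step 3: ..111.111...11.11
step 4: 1.1.111.111.11111
step 5: 11.11.111.111....
step 6: 1111111.111.1111.
step 7: 1.....111.111..11
count of 1: 9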